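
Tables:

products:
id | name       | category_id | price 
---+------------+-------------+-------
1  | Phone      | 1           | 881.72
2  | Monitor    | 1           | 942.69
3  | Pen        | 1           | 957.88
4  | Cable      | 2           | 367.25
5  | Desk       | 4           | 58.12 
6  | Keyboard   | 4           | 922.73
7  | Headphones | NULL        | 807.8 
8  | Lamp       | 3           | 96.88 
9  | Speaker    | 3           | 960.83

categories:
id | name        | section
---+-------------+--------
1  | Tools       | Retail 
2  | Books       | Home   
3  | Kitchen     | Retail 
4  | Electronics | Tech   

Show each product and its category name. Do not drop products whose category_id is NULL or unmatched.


LEFT JOIN keeps every row from products (the left table); where category_id has no match in categories, the category columns become NULL. Walk through each product:
  - product 1 (Phone): category_id=1 -> matches Tools
  - product 2 (Monitor): category_id=1 -> matches Tools
  - product 3 (Pen): category_id=1 -> matches Tools
  - product 4 (Cable): category_id=2 -> matches Books
  - product 5 (Desk): category_id=4 -> matches Electronics
  - product 6 (Keyboard): category_id=4 -> matches Electronics
  - product 7 (Headphones): category_id=NULL, no match -> kept with NULL
  - product 8 (Lamp): category_id=3 -> matches Kitchen
  - product 9 (Speaker): category_id=3 -> matches Kitchen
All 9 rows appear; 1 has NULL category.

SQL:
SELECT a.name, b.name AS category
FROM products a
LEFT JOIN categories b ON a.category_id = b.id

Result:
name       | category   
-----------+------------
Phone      | Tools      
Monitor    | Tools      
Pen        | Tools      
Cable      | Books      
Desk       | Electronics
Keyboard   | Electronics
Headphones | NULL       
Lamp       | Kitchen    
Speaker    | Kitchen    


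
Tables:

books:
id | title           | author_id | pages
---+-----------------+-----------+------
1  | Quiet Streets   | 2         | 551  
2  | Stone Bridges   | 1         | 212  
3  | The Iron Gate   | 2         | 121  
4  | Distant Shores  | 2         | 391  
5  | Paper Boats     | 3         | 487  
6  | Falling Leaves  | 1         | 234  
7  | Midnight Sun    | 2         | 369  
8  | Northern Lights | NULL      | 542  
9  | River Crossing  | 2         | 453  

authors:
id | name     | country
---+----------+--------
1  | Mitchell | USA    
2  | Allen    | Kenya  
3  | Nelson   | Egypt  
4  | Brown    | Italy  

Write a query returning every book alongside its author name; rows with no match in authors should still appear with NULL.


LEFT JOIN keeps every row from books (the left table); where author_id has no match in authors, the author columns become NULL. Walk through each book:
  - book 1 (Quiet Streets): author_id=2 -> matches Allen
  - book 2 (Stone Bridges): author_id=1 -> matches Mitchell
  - book 3 (The Iron Gate): author_id=2 -> matches Allen
  - book 4 (Distant Shores): author_id=2 -> matches Allen
  - book 5 (Paper Boats): author_id=3 -> matches Nelson
  - book 6 (Falling Leaves): author_id=1 -> matches Mitchell
  - book 7 (Midnight Sun): author_id=2 -> matches Allen
  - book 8 (Northern Lights): author_id=NULL, no match -> kept with NULL
  - book 9 (River Crossing): author_id=2 -> matches Allen
All 9 rows appear; 1 has NULL author.

SQL:
SELECT a.title, b.name AS author
FROM books a
LEFT JOIN authors b ON a.author_id = b.id

Result:
title           | author  
----------------+---------
Quiet Streets   | Allen   
Stone Bridges   | Mitchell
The Iron Gate   | Allen   
Distant Shores  | Allen   
Paper Boats     | Nelson  
Falling Leaves  | Mitchell
Midnight Sun    | Allen   
Northern Lights | NULL    
River Crossing  | Allen   


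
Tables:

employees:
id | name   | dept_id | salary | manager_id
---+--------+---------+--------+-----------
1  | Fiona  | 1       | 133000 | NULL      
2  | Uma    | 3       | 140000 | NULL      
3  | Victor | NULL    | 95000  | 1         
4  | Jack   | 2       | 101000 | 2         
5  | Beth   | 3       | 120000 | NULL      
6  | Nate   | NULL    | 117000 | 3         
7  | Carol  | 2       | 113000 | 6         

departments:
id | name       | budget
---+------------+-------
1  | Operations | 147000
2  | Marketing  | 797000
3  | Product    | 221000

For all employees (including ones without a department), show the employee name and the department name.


LEFT JOIN keeps every row from employees (the left table); where dept_id has no match in departments, the department columns become NULL. Walk through each employee:
  - employee 1 (Fiona): dept_id=1 -> matches Operations
  - employee 2 (Uma): dept_id=3 -> matches Product
  - employee 3 (Victor): dept_id=NULL, no match -> kept with NULL
  - employee 4 (Jack): dept_id=2 -> matches Marketing
  - employee 5 (Beth): dept_id=3 -> matches Product
  - employee 6 (Nate): dept_id=NULL, no match -> kept with NULL
  - employee 7 (Carol): dept_id=2 -> matches Marketing
All 7 rows appear; 2 have NULL department.

SQL:
SELECT a.name, b.name AS department
FROM employees a
LEFT JOIN departments b ON a.dept_id = b.id

Result:
name   | department
-------+-----------
Fiona  | Operations
Uma    | Product   
Victor | NULL      
Jack   | Marketing 
Beth   | Product   
Nate   | NULL      
Carol  | Marketing 


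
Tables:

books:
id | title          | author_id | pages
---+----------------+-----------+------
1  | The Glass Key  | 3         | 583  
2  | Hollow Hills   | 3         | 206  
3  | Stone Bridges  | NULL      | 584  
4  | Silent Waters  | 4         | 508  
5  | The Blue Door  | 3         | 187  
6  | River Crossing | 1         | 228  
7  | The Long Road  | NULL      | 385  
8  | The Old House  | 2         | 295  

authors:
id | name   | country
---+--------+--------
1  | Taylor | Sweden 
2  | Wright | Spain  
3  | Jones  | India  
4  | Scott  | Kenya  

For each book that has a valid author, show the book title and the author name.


INNER JOIN keeps only books rows whose author_id matches an id in authors. Walk through each book:
  - book 1 (The Glass Key): author_id=3 -> matches Jones
  - book 2 (Hollow Hills): author_id=3 -> matches Jones
  - book 3 (Stone Bridges): author_id=NULL, no match -> dropped
  - book 4 (Silent Waters): author_id=4 -> matches Scott
  - book 5 (The Blue Door): author_id=3 -> matches Jones
  - book 6 (River Crossing): author_id=1 -> matches Taylor
  - book 7 (The Long Road): author_id=NULL, no match -> dropped
  - book 8 (The Old House): author_id=2 -> matches Wright
So 2 of 8 rows are dropped.

SQL:
SELECT a.title, b.name AS author
FROM books a
INNER JOIN authors b ON a.author_id = b.id

Result:
title          | author
---------------+-------
The Glass Key  | Jones 
Hollow Hills   | Jones 
Silent Waters  | Scott 
The Blue Door  | Jones 
River Crossing | Taylor
The Old House  | Wright


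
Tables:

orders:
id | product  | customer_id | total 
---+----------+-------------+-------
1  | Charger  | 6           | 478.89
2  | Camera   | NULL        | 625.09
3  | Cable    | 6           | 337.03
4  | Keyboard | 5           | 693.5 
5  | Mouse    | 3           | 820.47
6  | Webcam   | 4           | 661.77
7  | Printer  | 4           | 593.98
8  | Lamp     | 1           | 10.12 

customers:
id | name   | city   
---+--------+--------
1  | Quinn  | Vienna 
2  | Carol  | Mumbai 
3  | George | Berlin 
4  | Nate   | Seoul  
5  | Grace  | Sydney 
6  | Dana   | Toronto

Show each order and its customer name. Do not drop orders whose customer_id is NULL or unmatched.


LEFT JOIN keeps every row from orders (the left table); where customer_id has no match in customers, the customer columns become NULL. Walk through each order:
  - order 1 (Charger): customer_id=6 -> matches Dana
  - order 2 (Camera): customer_id=NULL, no match -> kept with NULL
  - order 3 (Cable): customer_id=6 -> matches Dana
  - order 4 (Keyboard): customer_id=5 -> matches Grace
  - order 5 (Mouse): customer_id=3 -> matches George
  - order 6 (Webcam): customer_id=4 -> matches Nate
  - order 7 (Printer): customer_id=4 -> matches Nate
  - order 8 (Lamp): customer_id=1 -> matches Quinn
All 8 rows appear; 1 has NULL customer.

SQL:
SELECT a.product, b.name AS customer
FROM orders a
LEFT JOIN customers b ON a.customer_id = b.id

Result:
product  | customer
---------+---------
Charger  | Dana    
Camera   | NULL    
Cable    | Dana    
Keyboard | Grace   
Mouse    | George  
Webcam   | Nate    
Printer  | Nate    
Lamp     | Quinn   


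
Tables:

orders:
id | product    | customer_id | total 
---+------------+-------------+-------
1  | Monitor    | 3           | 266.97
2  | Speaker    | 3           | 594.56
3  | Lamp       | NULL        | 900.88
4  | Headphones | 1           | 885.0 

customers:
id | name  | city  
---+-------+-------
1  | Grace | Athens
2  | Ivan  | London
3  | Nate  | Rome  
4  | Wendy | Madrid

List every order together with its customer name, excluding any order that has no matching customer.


INNER JOIN keeps only orders rows whose customer_id matches an id in customers. Walk through each order:
  - order 1 (Monitor): customer_id=3 -> matches Nate
  - order 2 (Speaker): customer_id=3 -> matches Nate
  - order 3 (Lamp): customer_id=NULL, no match -> dropped
  - order 4 (Headphones): customer_id=1 -> matches Grace
So 1 of 4 rows is dropped.

SQL:
SELECT a.product, b.name AS customer
FROM orders a
INNER JOIN customers b ON a.customer_id = b.id

Result:
product    | customer
-----------+---------
Monitor    | Nate    
Speaker    | Nate    
Headphones | Grace   


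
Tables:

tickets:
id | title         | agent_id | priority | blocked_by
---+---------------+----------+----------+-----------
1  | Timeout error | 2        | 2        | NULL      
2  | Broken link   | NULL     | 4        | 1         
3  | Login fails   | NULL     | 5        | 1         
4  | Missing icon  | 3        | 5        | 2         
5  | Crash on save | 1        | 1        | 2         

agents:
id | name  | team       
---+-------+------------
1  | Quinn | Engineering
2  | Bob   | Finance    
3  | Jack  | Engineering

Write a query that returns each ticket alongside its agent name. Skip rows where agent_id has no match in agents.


INNER JOIN keeps only tickets rows whose agent_id matches an id in agents. Walk through each ticket:
  - ticket 1 (Timeout error): agent_id=2 -> matches Bob
  - ticket 2 (Broken link): agent_id=NULL, no match -> dropped
  - ticket 3 (Login fails): agent_id=NULL, no match -> dropped
  - ticket 4 (Missing icon): agent_id=3 -> matches Jack
  - ticket 5 (Crash on save): agent_id=1 -> matches Quinn
So 2 of 5 rows are dropped.

SQL:
SELECT a.title, b.name AS agent
FROM tickets a
INNER JOIN agents b ON a.agent_id = b.id

Result:
title         | agent
--------------+------
Timeout error | Bob  
Missing icon  | Jack 
Crash on save | Quinn


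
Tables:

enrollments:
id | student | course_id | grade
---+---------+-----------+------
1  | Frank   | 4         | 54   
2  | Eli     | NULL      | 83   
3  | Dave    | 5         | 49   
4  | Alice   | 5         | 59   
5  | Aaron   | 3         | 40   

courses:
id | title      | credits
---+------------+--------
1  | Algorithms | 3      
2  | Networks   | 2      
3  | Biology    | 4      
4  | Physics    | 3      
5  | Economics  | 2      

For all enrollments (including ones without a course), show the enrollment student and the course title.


LEFT JOIN keeps every row from enrollments (the left table); where course_id has no match in courses, the course columns become NULL. Walk through each enrollment:
  - enrollment 1 (Frank): course_id=4 -> matches Physics
  - enrollment 2 (Eli): course_id=NULL, no match -> kept with NULL
  - enrollment 3 (Dave): course_id=5 -> matches Economics
  - enrollment 4 (Alice): course_id=5 -> matches Economics
  - enrollment 5 (Aaron): course_id=3 -> matches Biology
All 5 rows appear; 1 has NULL course.

SQL:
SELECT a.student, b.title AS course
FROM enrollments a
LEFT JOIN courses b ON a.course_id = b.id

Result:
student | course   
--------+----------
Frank   | Physics  
Eli     | NULL     
Dave    | Economics
Alice   | Economics
Aaron   | Biology  


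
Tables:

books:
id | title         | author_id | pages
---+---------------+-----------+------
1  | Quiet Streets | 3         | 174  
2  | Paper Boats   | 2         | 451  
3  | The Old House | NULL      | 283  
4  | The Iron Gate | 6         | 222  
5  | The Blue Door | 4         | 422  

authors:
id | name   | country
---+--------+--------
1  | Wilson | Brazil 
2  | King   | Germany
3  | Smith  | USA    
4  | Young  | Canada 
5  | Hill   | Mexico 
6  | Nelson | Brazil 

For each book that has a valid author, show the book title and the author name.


INNER JOIN keeps only books rows whose author_id matches an id in authors. Walk through each book:
  - book 1 (Quiet Streets): author_id=3 -> matches Smith
  - book 2 (Paper Boats): author_id=2 -> matches King
  - book 3 (The Old House): author_id=NULL, no match -> dropped
  - book 4 (The Iron Gate): author_id=6 -> matches Nelson
  - book 5 (The Blue Door): author_id=4 -> matches Young
So 1 of 5 rows is dropped.

SQL:
SELECT a.title, b.name AS author
FROM books a
INNER JOIN authors b ON a.author_id = b.id

Result:
title         | author
--------------+-------
Quiet Streets | Smith 
Paper Boats   | King  
The Iron Gate | Nelson
The Blue Door | Young 


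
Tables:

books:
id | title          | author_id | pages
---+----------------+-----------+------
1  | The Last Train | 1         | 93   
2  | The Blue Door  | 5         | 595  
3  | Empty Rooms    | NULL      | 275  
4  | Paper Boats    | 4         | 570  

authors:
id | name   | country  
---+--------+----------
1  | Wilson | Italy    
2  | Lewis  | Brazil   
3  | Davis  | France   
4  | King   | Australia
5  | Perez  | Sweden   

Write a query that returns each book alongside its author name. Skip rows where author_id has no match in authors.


INNER JOIN keeps only books rows whose author_id matches an id in authors. Walk through each book:
  - book 1 (The Last Train): author_id=1 -> matches Wilson
  - book 2 (The Blue Door): author_id=5 -> matches Perez
  - book 3 (Empty Rooms): author_id=NULL, no match -> dropped
  - book 4 (Paper Boats): author_id=4 -> matches King
So 1 of 4 rows is dropped.

SQL:
SELECT a.title, b.name AS author
FROM books a
INNER JOIN authors b ON a.author_id = b.id

Result:
title          | author
---------------+-------
The Last Train | Wilson
The Blue Door  | Perez 
Paper Boats    | King  


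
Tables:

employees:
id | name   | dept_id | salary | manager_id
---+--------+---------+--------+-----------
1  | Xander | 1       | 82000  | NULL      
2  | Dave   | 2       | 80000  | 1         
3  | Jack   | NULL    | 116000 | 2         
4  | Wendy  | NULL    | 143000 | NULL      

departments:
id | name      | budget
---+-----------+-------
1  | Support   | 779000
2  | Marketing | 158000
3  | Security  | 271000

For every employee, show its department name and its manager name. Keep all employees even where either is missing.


Two LEFT JOINs from the same base table employees: one to departments via dept_id, one to employees itself via manager_id. Both are LEFT so every employee is preserved.
Match against departments:
  - employee 1 (Xander): dept_id=1 -> matches Support
  - employee 2 (Dave): dept_id=2 -> matches Marketing
  - employee 3 (Jack): dept_id=NULL, no match -> kept with NULL
  - employee 4 (Wendy): dept_id=NULL, no match -> kept with NULL
Match against employees (self):
  - employee 1 (Xander): manager_id=NULL -> NULL
  - employee 2 (Dave): manager_id=1 -> Xander
  - employee 3 (Jack): manager_id=2 -> Dave
  - employee 4 (Wendy): manager_id=NULL -> NULL

SQL:
SELECT a.name, b.name AS department, c.name AS manager
FROM employees a
LEFT JOIN departments b ON a.dept_id = b.id
LEFT JOIN employees c ON a.manager_id = c.id

Result:
name   | department | manager
-------+------------+--------
Xander | Support    | NULL   
Dave   | Marketing  | Xander 
Jack   | NULL       | Dave   
Wendy  | NULL       | NULL   


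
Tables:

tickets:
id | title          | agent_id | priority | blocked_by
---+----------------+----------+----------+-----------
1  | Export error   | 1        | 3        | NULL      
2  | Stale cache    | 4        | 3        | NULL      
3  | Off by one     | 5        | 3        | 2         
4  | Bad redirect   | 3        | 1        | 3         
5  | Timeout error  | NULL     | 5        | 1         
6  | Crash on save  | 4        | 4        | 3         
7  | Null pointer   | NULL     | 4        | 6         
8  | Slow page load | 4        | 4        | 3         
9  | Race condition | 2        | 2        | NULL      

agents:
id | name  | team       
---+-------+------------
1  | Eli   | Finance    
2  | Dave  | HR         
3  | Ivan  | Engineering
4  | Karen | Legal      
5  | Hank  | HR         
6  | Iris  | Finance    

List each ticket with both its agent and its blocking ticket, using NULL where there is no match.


Two LEFT JOINs from the same base table tickets: one to agents via agent_id, one to tickets itself via blocked_by. Both are LEFT so every ticket is preserved.
Match against agents:
  - ticket 1 (Export error): agent_id=1 -> matches Eli
  - ticket 2 (Stale cache): agent_id=4 -> matches Karen
  - ticket 3 (Off by one): agent_id=5 -> matches Hank
  - ticket 4 (Bad redirect): agent_id=3 -> matches Ivan
  - ticket 5 (Timeout error): agent_id=NULL, no match -> kept with NULL
  - ticket 6 (Crash on save): agent_id=4 -> matches Karen
  - ticket 7 (Null pointer): agent_id=NULL, no match -> kept with NULL
  - ticket 8 (Slow page load): agent_id=4 -> matches Karen
  - ticket 9 (Race condition): agent_id=2 -> matches Dave
Match against tickets (self):
  - ticket 1 (Export error): blocked_by=NULL -> NULL
  - ticket 2 (Stale cache): blocked_by=NULL -> NULL
  - ticket 3 (Off by one): blocked_by=2 -> Stale cache
  - ticket 4 (Bad redirect): blocked_by=3 -> Off by one
  - ticket 5 (Timeout error): blocked_by=1 -> Export error
  - ticket 6 (Crash on save): blocked_by=3 -> Off by one
  - ticket 7 (Null pointer): blocked_by=6 -> Crash on save
  - ticket 8 (Slow page load): blocked_by=3 -> Off by one
  - ticket 9 (Race condition): blocked_by=NULL -> NULL

SQL:
SELECT a.title, b.name AS agent, c.title AS blocked_by
FROM tickets a
LEFT JOIN agents b ON a.agent_id = b.id
LEFT JOIN tickets c ON a.blocked_by = c.id

Result:
title          | agent | blocked_by   
---------------+-------+--------------
Export error   | Eli   | NULL         
Stale cache    | Karen | NULL         
Off by one     | Hank  | Stale cache  
Bad redirect   | Ivan  | Off by one   
Timeout error  | NULL  | Export error 
Crash on save  | Karen | Off by one   
Null pointer   | NULL  | Crash on save
Slow page load | Karen | Off by one   
Race condition | Dave  | NULL         


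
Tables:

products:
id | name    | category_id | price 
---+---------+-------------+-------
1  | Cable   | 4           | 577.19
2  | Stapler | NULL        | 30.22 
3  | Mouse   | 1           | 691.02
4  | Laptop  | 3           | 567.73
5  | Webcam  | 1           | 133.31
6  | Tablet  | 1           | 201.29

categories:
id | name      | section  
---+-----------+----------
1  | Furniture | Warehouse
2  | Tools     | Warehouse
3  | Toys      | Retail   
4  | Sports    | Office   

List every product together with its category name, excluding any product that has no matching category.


INNER JOIN keeps only products rows whose category_id matches an id in categories. Walk through each product:
  - product 1 (Cable): category_id=4 -> matches Sports
  - product 2 (Stapler): category_id=NULL, no match -> dropped
  - product 3 (Mouse): category_id=1 -> matches Furniture
  - product 4 (Laptop): category_id=3 -> matches Toys
  - product 5 (Webcam): category_id=1 -> matches Furniture
  - product 6 (Tablet): category_id=1 -> matches Furniture
So 1 of 6 rows is dropped.

SQL:
SELECT a.name, b.name AS category
FROM products a
INNER JOIN categories b ON a.category_id = b.id

Result:
name   | category 
-------+----------
Cable  | Sports   
Mouse  | Furniture
Laptop | Toys     
Webcam | Furniture
Tablet | Furniture


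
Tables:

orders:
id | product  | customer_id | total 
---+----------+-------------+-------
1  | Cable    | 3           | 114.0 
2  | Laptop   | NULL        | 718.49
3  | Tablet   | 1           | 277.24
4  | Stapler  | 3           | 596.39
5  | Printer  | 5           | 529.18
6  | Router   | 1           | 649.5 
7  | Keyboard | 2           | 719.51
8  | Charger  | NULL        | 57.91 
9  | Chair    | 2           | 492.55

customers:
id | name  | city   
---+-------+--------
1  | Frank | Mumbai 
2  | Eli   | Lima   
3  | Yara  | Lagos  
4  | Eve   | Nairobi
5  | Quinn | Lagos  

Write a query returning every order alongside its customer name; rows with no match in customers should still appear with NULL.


LEFT JOIN keeps every row from orders (the left table); where customer_id has no match in customers, the customer columns become NULL. Walk through each order:
  - order 1 (Cable): customer_id=3 -> matches Yara
  - order 2 (Laptop): customer_id=NULL, no match -> kept with NULL
  - order 3 (Tablet): customer_id=1 -> matches Frank
  - order 4 (Stapler): customer_id=3 -> matches Yara
  - order 5 (Printer): customer_id=5 -> matches Quinn
  - order 6 (Router): customer_id=1 -> matches Frank
  - order 7 (Keyboard): customer_id=2 -> matches Eli
  - order 8 (Charger): customer_id=NULL, no match -> kept with NULL
  - order 9 (Chair): customer_id=2 -> matches Eli
All 9 rows appear; 2 have NULL customer.

SQL:
SELECT a.product, b.name AS customer
FROM orders a
LEFT JOIN customers b ON a.customer_id = b.id

Result:
product  | customer
---------+---------
Cable    | Yara    
Laptop   | NULL    
Tablet   | Frank   
Stapler  | Yara    
Printer  | Quinn   
Router   | Frank   
Keyboard | Eli     
Charger  | NULL    
Chair    | Eli     


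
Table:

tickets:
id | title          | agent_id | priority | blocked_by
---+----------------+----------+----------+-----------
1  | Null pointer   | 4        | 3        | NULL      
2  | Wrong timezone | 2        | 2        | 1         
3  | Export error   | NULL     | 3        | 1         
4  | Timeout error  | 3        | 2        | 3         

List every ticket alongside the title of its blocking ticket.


This is a self-join: tickets is joined to a second copy of itself, matching each row's blocked_by to another row's id. Use LEFT JOIN so rows with blocked_by=NULL are kept.
  - ticket 1 (Null pointer): blocked_by=NULL -> NULL
  - ticket 2 (Wrong timezone): blocked_by=1 -> Null pointer
  - ticket 3 (Export error): blocked_by=1 -> Null pointer
  - ticket 4 (Timeout error): blocked_by=3 -> Export error

SQL:
SELECT a.title AS item, b.title AS blocked_by
FROM tickets a
LEFT JOIN tickets b ON a.blocked_by = b.id

Result:
item           | blocked_by  
---------------+-------------
Null pointer   | NULL        
Wrong timezone | Null pointer
Export error   | Null pointer
Timeout error  | Export error


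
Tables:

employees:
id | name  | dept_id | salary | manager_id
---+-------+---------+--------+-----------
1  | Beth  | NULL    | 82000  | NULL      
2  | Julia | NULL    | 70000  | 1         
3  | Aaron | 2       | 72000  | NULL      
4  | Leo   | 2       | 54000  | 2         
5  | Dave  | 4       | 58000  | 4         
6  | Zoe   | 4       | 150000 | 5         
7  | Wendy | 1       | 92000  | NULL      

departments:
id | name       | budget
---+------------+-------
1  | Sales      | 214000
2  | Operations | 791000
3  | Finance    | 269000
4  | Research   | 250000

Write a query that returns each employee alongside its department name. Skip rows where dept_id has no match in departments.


INNER JOIN keeps only employees rows whose dept_id matches an id in departments. Walk through each employee:
  - employee 1 (Beth): dept_id=NULL, no match -> dropped
  - employee 2 (Julia): dept_id=NULL, no match -> dropped
  - employee 3 (Aaron): dept_id=2 -> matches Operations
  - employee 4 (Leo): dept_id=2 -> matches Operations
  - employee 5 (Dave): dept_id=4 -> matches Research
  - employee 6 (Zoe): dept_id=4 -> matches Research
  - employee 7 (Wendy): dept_id=1 -> matches Sales
So 2 of 7 rows are dropped.

SQL:
SELECT a.name, b.name AS department
FROM employees a
INNER JOIN departments b ON a.dept_id = b.id

Result:
name  | department
------+-----------
Aaron | Operations
Leo   | Operations
Dave  | Research  
Zoe   | Research  
Wendy | Sales     


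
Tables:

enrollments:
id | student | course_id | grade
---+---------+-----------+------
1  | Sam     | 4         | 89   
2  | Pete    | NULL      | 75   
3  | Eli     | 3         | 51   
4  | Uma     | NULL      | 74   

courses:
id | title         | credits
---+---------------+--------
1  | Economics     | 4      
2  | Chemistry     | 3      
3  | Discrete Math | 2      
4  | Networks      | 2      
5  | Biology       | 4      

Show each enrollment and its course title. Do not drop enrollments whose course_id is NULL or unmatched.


LEFT JOIN keeps every row from enrollments (the left table); where course_id has no match in courses, the course columns become NULL. Walk through each enrollment:
  - enrollment 1 (Sam): course_id=4 -> matches Networks
  - enrollment 2 (Pete): course_id=NULL, no match -> kept with NULL
  - enrollment 3 (Eli): course_id=3 -> matches Discrete Math
  - enrollment 4 (Uma): course_id=NULL, no match -> kept with NULL
All 4 rows appear; 2 have NULL course.

SQL:
SELECT a.student, b.title AS course
FROM enrollments a
LEFT JOIN courses b ON a.course_id = b.id

Result:
student | course       
--------+--------------
Sam     | Networks     
Pete    | NULL         
Eli     | Discrete Math
Uma     | NULL         


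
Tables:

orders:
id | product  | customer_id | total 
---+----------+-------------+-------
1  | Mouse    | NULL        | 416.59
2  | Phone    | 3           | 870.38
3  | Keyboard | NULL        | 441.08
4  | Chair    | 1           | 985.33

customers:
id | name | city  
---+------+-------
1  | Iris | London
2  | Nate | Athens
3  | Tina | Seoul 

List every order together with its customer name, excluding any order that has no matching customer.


INNER JOIN keeps only orders rows whose customer_id matches an id in customers. Walk through each order:
  - order 1 (Mouse): customer_id=NULL, no match -> dropped
  - order 2 (Phone): customer_id=3 -> matches Tina
  - order 3 (Keyboard): customer_id=NULL, no match -> dropped
  - order 4 (Chair): customer_id=1 -> matches Iris
So 2 of 4 rows are dropped.

SQL:
SELECT a.product, b.name AS customer
FROM orders a
INNER JOIN customers b ON a.customer_id = b.id

Result:
product | customer
--------+---------
Phone   | Tina    
Chair   | Iris    


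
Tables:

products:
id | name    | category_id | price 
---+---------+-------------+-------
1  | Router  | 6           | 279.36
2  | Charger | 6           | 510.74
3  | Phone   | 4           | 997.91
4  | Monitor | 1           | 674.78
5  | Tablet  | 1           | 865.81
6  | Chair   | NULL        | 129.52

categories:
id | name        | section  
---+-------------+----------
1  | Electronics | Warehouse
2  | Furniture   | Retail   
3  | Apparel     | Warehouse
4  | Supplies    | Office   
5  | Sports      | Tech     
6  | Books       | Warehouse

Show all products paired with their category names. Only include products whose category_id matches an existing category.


INNER JOIN keeps only products rows whose category_id matches an id in categories. Walk through each product:
  - product 1 (Router): category_id=6 -> matches Books
  - product 2 (Charger): category_id=6 -> matches Books
  - product 3 (Phone): category_id=4 -> matches Supplies
  - product 4 (Monitor): category_id=1 -> matches Electronics
  - product 5 (Tablet): category_id=1 -> matches Electronics
  - product 6 (Chair): category_id=NULL, no match -> dropped
So 1 of 6 rows is dropped.

SQL:
SELECT a.name, b.name AS category
FROM products a
INNER JOIN categories b ON a.category_id = b.id

Result:
name    | category   
--------+------------
Router  | Books      
Charger | Books      
Phone   | Supplies   
Monitor | Electronics
Tablet  | Electronics


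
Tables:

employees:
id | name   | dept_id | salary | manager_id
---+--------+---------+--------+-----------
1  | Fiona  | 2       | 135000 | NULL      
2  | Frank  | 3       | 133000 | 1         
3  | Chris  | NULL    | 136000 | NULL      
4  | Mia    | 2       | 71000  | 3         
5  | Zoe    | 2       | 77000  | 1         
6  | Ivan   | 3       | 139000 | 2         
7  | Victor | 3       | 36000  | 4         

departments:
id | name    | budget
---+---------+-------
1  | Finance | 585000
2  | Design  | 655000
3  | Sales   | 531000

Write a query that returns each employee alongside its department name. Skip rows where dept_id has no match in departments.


INNER JOIN keeps only employees rows whose dept_id matches an id in departments. Walk through each employee:
  - employee 1 (Fiona): dept_id=2 -> matches Design
  - employee 2 (Frank): dept_id=3 -> matches Sales
  - employee 3 (Chris): dept_id=NULL, no match -> dropped
  - employee 4 (Mia): dept_id=2 -> matches Design
  - employee 5 (Zoe): dept_id=2 -> matches Design
  - employee 6 (Ivan): dept_id=3 -> matches Sales
  - employee 7 (Victor): dept_id=3 -> matches Sales
So 1 of 7 rows is dropped.

SQL:
SELECT a.name, b.name AS department
FROM employees a
INNER JOIN departments b ON a.dept_id = b.id

Result:
name   | department
-------+-----------
Fiona  | Design    
Frank  | Sales     
Mia    | Design    
Zoe    | Design    
Ivan   | Sales     
Victor | Sales     


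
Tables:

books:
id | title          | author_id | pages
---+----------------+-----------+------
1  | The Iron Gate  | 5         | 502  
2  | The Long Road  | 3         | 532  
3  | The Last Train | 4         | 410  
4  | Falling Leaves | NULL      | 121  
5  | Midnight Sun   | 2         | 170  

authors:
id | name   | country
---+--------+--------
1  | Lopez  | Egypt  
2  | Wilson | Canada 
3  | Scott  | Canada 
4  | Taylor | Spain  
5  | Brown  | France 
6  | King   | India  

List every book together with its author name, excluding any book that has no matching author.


INNER JOIN keeps only books rows whose author_id matches an id in authors. Walk through each book:
  - book 1 (The Iron Gate): author_id=5 -> matches Brown
  - book 2 (The Long Road): author_id=3 -> matches Scott
  - book 3 (The Last Train): author_id=4 -> matches Taylor
  - book 4 (Falling Leaves): author_id=NULL, no match -> dropped
  - book 5 (Midnight Sun): author_id=2 -> matches Wilson
So 1 of 5 rows is dropped.

SQL:
SELECT a.title, b.name AS author
FROM books a
INNER JOIN authors b ON a.author_id = b.id

Result:
title          | author
---------------+-------
The Iron Gate  | Brown 
The Long Road  | Scott 
The Last Train | Taylor
Midnight Sun   | Wilson


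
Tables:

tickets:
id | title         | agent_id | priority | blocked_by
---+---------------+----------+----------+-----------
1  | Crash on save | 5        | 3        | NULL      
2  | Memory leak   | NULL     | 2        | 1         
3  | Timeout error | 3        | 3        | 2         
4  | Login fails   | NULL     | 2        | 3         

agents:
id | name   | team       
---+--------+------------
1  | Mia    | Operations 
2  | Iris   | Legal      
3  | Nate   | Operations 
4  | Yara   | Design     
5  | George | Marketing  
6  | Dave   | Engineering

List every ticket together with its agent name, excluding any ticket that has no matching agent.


INNER JOIN keeps only tickets rows whose agent_id matches an id in agents. Walk through each ticket:
  - ticket 1 (Crash on save): agent_id=5 -> matches George
  - ticket 2 (Memory leak): agent_id=NULL, no match -> dropped
  - ticket 3 (Timeout error): agent_id=3 -> matches Nate
  - ticket 4 (Login fails): agent_id=NULL, no match -> dropped
So 2 of 4 rows are dropped.

SQL:
SELECT a.title, b.name AS agent
FROM tickets a
INNER JOIN agents b ON a.agent_id = b.id

Result:
title         | agent 
--------------+-------
Crash on save | George
Timeout error | Nate  


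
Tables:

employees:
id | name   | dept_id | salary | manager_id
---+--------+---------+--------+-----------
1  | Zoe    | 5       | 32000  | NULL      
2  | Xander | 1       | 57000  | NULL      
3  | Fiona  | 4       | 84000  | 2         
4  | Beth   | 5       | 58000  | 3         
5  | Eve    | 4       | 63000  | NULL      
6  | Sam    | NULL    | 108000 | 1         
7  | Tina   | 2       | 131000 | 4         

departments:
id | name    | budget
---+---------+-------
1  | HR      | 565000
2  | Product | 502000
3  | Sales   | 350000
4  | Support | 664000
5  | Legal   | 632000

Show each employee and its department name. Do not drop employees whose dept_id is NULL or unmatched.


LEFT JOIN keeps every row from employees (the left table); where dept_id has no match in departments, the department columns become NULL. Walk through each employee:
  - employee 1 (Zoe): dept_id=5 -> matches Legal
  - employee 2 (Xander): dept_id=1 -> matches HR
  - employee 3 (Fiona): dept_id=4 -> matches Support
  - employee 4 (Beth): dept_id=5 -> matches Legal
  - employee 5 (Eve): dept_id=4 -> matches Support
  - employee 6 (Sam): dept_id=NULL, no match -> kept with NULL
  - employee 7 (Tina): dept_id=2 -> matches Product
All 7 rows appear; 1 has NULL department.

SQL:
SELECT a.name, b.name AS department
FROM employees a
LEFT JOIN departments b ON a.dept_id = b.id

Result:
name   | department
-------+-----------
Zoe    | Legal     
Xander | HR        
Fiona  | Support   
Beth   | Legal     
Eve    | Support   
Sam    | NULL      
Tina   | Product   


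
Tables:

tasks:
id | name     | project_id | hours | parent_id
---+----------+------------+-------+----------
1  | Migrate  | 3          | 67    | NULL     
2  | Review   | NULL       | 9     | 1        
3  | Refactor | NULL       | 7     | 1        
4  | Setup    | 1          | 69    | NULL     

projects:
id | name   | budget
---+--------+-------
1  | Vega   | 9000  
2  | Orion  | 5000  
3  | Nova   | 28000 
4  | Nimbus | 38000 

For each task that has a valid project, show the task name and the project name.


INNER JOIN keeps only tasks rows whose project_id matches an id in projects. Walk through each task:
  - task 1 (Migrate): project_id=3 -> matches Nova
  - task 2 (Review): project_id=NULL, no match -> dropped
  - task 3 (Refactor): project_id=NULL, no match -> dropped
  - task 4 (Setup): project_id=1 -> matches Vega
So 2 of 4 rows are dropped.

SQL:
SELECT a.name, b.name AS project
FROM tasks a
INNER JOIN projects b ON a.project_id = b.id

Result:
name    | project
--------+--------
Migrate | Nova   
Setup   | Vega   


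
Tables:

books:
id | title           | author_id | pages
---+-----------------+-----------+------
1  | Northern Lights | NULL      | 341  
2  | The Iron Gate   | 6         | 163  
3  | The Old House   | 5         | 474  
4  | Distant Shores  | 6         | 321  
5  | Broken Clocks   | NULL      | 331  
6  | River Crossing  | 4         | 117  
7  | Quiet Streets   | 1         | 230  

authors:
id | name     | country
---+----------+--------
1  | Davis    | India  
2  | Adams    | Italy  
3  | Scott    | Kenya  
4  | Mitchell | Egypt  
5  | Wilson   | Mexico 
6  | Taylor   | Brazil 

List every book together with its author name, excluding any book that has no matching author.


INNER JOIN keeps only books rows whose author_id matches an id in authors. Walk through each book:
  - book 1 (Northern Lights): author_id=NULL, no match -> dropped
  - book 2 (The Iron Gate): author_id=6 -> matches Taylor
  - book 3 (The Old House): author_id=5 -> matches Wilson
  - book 4 (Distant Shores): author_id=6 -> matches Taylor
  - book 5 (Broken Clocks): author_id=NULL, no match -> dropped
  - book 6 (River Crossing): author_id=4 -> matches Mitchell
  - book 7 (Quiet Streets): author_id=1 -> matches Davis
So 2 of 7 rows are dropped.

SQL:
SELECT a.title, b.name AS author
FROM books a
INNER JOIN authors b ON a.author_id = b.id

Result:
title          | author  
---------------+---------
The Iron Gate  | Taylor  
The Old House  | Wilson  
Distant Shores | Taylor  
River Crossing | Mitchell
Quiet Streets  | Davis   


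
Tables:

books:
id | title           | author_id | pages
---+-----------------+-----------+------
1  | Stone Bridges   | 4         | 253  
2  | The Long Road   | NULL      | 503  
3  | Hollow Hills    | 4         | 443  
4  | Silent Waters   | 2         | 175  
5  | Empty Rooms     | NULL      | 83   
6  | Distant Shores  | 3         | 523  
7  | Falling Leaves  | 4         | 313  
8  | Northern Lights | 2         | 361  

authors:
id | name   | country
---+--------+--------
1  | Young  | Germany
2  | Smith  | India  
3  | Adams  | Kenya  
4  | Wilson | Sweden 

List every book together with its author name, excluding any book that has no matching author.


INNER JOIN keeps only books rows whose author_id matches an id in authors. Walk through each book:
  - book 1 (Stone Bridges): author_id=4 -> matches Wilson
  - book 2 (The Long Road): author_id=NULL, no match -> dropped
  - book 3 (Hollow Hills): author_id=4 -> matches Wilson
  - book 4 (Silent Waters): author_id=2 -> matches Smith
  - book 5 (Empty Rooms): author_id=NULL, no match -> dropped
  - book 6 (Distant Shores): author_id=3 -> matches Adams
  - book 7 (Falling Leaves): author_id=4 -> matches Wilson
  - book 8 (Northern Lights): author_id=2 -> matches Smith
So 2 of 8 rows are dropped.

SQL:
SELECT a.title, b.name AS author
FROM books a
INNER JOIN authors b ON a.author_id = b.id

Result:
title           | author
----------------+-------
Stone Bridges   | Wilson
Hollow Hills    | Wilson
Silent Waters   | Smith 
Distant Shores  | Adams 
Falling Leaves  | Wilson
Northern Lights | Smith 


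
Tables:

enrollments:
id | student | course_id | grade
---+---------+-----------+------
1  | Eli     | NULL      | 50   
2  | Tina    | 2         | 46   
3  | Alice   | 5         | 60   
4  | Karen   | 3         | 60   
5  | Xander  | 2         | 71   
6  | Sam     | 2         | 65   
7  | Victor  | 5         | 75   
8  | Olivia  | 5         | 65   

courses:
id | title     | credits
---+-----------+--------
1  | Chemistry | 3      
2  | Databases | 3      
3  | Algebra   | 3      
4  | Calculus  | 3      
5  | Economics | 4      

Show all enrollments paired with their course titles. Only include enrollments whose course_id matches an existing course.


INNER JOIN keeps only enrollments rows whose course_id matches an id in courses. Walk through each enrollment:
  - enrollment 1 (Eli): course_id=NULL, no match -> dropped
  - enrollment 2 (Tina): course_id=2 -> matches Databases
  - enrollment 3 (Alice): course_id=5 -> matches Economics
  - enrollment 4 (Karen): course_id=3 -> matches Algebra
  - enrollment 5 (Xander): course_id=2 -> matches Databases
  - enrollment 6 (Sam): course_id=2 -> matches Databases
  - enrollment 7 (Victor): course_id=5 -> matches Economics
  - enrollment 8 (Olivia): course_id=5 -> matches Economics
So 1 of 8 rows is dropped.

SQL:
SELECT a.student, b.title AS course
FROM enrollments a
INNER JOIN courses b ON a.course_id = b.id

Result:
student | course   
--------+----------
Tina    | Databases
Alice   | Economics
Karen   | Algebra  
Xander  | Databases
Sam     | Databases
Victor  | Economics
Olivia  | Economics


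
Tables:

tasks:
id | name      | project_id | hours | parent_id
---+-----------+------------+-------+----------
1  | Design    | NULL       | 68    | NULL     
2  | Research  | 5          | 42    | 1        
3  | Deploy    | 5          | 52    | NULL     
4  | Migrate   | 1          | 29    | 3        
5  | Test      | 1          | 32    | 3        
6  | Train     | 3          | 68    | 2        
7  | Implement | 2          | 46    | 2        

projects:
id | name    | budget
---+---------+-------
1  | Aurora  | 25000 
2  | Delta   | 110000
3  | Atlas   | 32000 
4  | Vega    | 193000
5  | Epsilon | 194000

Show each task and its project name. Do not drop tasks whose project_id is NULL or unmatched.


LEFT JOIN keeps every row from tasks (the left table); where project_id has no match in projects, the project columns become NULL. Walk through each task:
  - task 1 (Design): project_id=NULL, no match -> kept with NULL
  - task 2 (Research): project_id=5 -> matches Epsilon
  - task 3 (Deploy): project_id=5 -> matches Epsilon
  - task 4 (Migrate): project_id=1 -> matches Aurora
  - task 5 (Test): project_id=1 -> matches Aurora
  - task 6 (Train): project_id=3 -> matches Atlas
  - task 7 (Implement): project_id=2 -> matches Delta
All 7 rows appear; 1 has NULL project.

SQL:
SELECT a.name, b.name AS project
FROM tasks a
LEFT JOIN projects b ON a.project_id = b.id

Result:
name      | project
----------+--------
Design    | NULL   
Research  | Epsilon
Deploy    | Epsilon
Migrate   | Aurora 
Test      | Aurora 
Train     | Atlas  
Implement | Delta  
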